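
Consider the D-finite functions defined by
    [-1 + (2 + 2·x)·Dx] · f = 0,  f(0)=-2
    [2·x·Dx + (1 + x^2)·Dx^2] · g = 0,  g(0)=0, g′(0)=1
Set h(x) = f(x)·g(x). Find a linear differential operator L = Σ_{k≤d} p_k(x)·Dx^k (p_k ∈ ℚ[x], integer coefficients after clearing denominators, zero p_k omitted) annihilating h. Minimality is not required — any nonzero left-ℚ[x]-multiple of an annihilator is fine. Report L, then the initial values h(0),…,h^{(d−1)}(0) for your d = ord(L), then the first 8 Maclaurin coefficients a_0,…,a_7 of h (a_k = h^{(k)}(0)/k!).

f: a_k = -2, -1, 1/4, -1/8, 5/64, -7/128, 21/512, -33/1024, …
g: a_k = 0, 1, 0, -1/3, 0, 1/5, 0, -1/7, …
h₀=f·g: eliminate ⇒ L₀, order ≤ 1·2.
L = (3 - 4·x - x^2) + (-4 + 4·x + 12·x^2 + 4·x^3)·Dx + (4 + 8·x + 8·x^2 + 8·x^3 + 4·x^4)·Dx^2  (order 2).
h: a_k = 0, -2, -1, 11/12, 5/24, -389/960, -409/1920, 18853/53760, …
ICs: h(0) = 0, h′(0) = -2.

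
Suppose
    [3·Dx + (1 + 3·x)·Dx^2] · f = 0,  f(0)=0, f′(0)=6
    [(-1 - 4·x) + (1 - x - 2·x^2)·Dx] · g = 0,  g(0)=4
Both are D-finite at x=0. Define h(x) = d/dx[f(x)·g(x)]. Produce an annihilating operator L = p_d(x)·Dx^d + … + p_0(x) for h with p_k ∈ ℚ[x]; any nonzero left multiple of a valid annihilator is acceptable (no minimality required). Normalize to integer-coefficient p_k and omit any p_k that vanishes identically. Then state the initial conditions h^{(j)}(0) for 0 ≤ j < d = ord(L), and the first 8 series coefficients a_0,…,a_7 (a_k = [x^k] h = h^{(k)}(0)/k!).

L = (192 + 756·x + 1296·x^2) + (3 + 165·x + 864·x^2 + 1008·x^3)·Dx + (-7 - 38·x - 13·x^2 + 162·x^3 + 144·x^4)·Dx^2  (order 2).
h: a_k = 24, -24, 324, -312, 2634, -18036/5, 103314/5, -269448/7, …
ICs: h(0) = 24, h′(0) = -24.

f: a_k = 0, 6, -9, 18, -81/2, 486/5, -243, 4374/7, …
g: a_k = 4, 4, 12, 20, 44, 84, 172, 340, …
Sym-product of L_f,L_g gives L₀ (≤ ord 2).
Differentiate: ansatz ord ≤ ord L₀ ⇒ L.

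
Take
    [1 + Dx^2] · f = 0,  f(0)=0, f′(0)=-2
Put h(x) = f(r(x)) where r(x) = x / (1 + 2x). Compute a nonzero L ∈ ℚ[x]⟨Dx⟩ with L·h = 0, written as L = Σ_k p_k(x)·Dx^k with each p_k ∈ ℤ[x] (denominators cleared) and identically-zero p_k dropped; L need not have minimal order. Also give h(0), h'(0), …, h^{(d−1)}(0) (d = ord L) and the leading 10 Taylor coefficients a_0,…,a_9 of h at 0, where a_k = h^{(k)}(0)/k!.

f: a_k = 0, -2, 0, 1/3, 0, -1/60, 0, 1/2520, 0, -1/181440, …
Substitute x→r, Dx→(1/r')Dx; clear ⇒ L₀.
L = 1 + (4 + 24·x + 48·x^2 + 32·x^3)·Dx + (1 + 8·x + 24·x^2 + 32·x^3 + 16·x^4)·Dx^2  (order 2).
h: a_k = 0, -2, 4, -23/3, 14, -1441/60, 75/2, -123479/2520, 6599/180, 12104063/181440, …
ICs: h(0) = 0, h′(0) = -2.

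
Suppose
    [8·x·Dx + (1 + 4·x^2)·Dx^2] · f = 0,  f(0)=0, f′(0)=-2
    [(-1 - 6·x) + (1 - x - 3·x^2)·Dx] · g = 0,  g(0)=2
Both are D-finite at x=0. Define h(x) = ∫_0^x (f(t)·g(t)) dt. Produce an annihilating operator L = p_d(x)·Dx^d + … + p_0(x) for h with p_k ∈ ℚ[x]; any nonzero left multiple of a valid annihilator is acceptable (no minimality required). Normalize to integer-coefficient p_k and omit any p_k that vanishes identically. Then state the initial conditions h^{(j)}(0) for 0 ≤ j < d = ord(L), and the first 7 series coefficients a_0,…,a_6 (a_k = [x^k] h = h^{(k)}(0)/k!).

f: a_k = 0, -2, 0, 8/3, 0, -32/5, 0, …
g: a_k = 2, 2, 8, 14, 38, 80, 194, …
f·g: L₀ = L_f ⊗_s L_g, ord ≤ 2·1.
Integrate: L := L₀·Dx.
L = (6 + 8·x + 72·x^2)·Dx + (2 + 4·x + 16·x^2 + 72·x^3)·Dx^2 + (-1 + x - x^2 + 4·x^3 + 12·x^4)·Dx^3  (order 3).
h: a_k = 0, 0, -2, -4/3, -8/3, -68/15, -506/45, …
ICs: h(0) = 0, h′(0) = 0, h′′(0) = -4.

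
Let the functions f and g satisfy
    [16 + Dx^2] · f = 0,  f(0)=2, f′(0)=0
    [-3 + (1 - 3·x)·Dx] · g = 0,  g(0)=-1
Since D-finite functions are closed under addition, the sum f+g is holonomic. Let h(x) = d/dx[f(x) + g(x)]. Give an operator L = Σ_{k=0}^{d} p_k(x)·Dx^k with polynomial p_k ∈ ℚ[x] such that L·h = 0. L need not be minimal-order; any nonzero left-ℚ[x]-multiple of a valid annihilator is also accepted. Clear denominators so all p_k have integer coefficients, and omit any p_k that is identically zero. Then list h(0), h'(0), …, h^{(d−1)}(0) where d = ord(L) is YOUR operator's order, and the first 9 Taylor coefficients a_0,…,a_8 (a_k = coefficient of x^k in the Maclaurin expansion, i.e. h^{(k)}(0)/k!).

L = (5952 - 4608·x + 6912·x^2) + (-560 + 2448·x - 3456·x^2 + 3456·x^3)·Dx + (372 - 288·x + 432·x^2)·Dx^2 + (-35 + 153·x - 216·x^2 + 216·x^3)·Dx^3  (order 3).
h: a_k = -3, -50, -81, -716/3, -1215, -66634/15, -15309, -16525528/315, -177147, …
ICs: h(0) = -3, h′(0) = -50, h′′(0) = -162.

f: a_k = 2, 0, -16, 0, 64/3, 0, -512/45, 0, 1024/315, …
g: a_k = -1, -3, -9, -27, -81, -243, -729, -2187, -6561, …
L₀ := lclm(L_f,L_g); ord L₀ ≤ 2+1.
Derive L from L₀ (diff closure).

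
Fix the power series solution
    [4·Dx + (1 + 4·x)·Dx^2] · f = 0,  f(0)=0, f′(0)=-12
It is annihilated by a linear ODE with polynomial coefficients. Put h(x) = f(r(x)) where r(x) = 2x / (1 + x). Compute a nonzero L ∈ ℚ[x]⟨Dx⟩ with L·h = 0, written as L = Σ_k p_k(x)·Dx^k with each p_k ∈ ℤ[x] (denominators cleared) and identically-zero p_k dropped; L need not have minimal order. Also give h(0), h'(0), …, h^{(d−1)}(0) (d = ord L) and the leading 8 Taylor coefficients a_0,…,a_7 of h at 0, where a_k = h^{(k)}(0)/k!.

f: a_k = 0, -12, 24, -64, 192, -3072/5, 2048, -49152/7, …
Change of var in L_f (x↦r) gives L₀.
L = (10 + 18·x)·Dx + (1 + 10·x + 9·x^2)·Dx^2  (order 2).
h: a_k = 0, -24, 120, -728, 4920, -177144/5, 265720, -14348904/7, …
ICs: h(0) = 0, h′(0) = -24.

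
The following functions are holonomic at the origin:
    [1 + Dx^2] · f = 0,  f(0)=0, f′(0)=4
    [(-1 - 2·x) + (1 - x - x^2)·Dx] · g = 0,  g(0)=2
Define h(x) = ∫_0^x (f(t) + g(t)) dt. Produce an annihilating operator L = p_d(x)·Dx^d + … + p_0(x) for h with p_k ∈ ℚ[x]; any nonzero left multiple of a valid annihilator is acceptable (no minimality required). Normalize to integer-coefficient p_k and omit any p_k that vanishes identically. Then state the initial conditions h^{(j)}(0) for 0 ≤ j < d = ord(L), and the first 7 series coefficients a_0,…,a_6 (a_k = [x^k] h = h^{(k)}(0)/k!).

L = (-19 - 48·x - 31·x^2 - 24·x^3 - 5·x^4 - 2·x^5)·Dx + (5 - x - 4·x^2 - 7·x^3 - 6·x^4 - 3·x^5 - x^6)·Dx^2 + (-19 - 48·x - 31·x^2 - 24·x^3 - 5·x^4 - 2·x^5)·Dx^3 + (5 - x - 4·x^2 - 7·x^3 - 6·x^4 - 3·x^5 - x^6)·Dx^4  (order 4).
h: a_k = 0, 2, 3, 4/3, 4/3, 2, 481/180, …
ICs: h(0) = 0, h′(0) = 2, h′′(0) = 6, h′′′(0) = 8.

f: a_k = 0, 4, 0, -2/3, 0, 1/30, 0, …
g: a_k = 2, 2, 4, 6, 10, 16, 26, …
L₀ := lclm(L_f,L_g); ord L₀ ≤ 2+1.
h=∫h₀ ⇒ L = L₀·Dx.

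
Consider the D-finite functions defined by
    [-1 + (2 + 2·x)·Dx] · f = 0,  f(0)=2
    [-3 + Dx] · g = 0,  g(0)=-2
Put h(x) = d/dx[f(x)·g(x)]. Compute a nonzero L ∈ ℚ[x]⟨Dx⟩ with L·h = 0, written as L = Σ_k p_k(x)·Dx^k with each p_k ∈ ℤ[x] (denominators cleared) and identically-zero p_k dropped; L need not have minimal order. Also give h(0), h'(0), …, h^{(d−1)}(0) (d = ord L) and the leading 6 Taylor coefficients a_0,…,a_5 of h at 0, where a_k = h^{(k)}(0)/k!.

L = (47 + 84·x + 36·x^2) + (-14 - 26·x - 12·x^2)·Dx  (order 1).
h: a_k = -14, -47, -309/4, -667/8, -4277/64, -27189/640, …
ICs: h(0) = -14.

f: a_k = 2, 1, -1/4, 1/8, -5/64, 7/128, …
g: a_k = -2, -6, -9, -9, -27/4, -81/20, …
L₀ := L_f ⊗_s L_g (sym. prod.), ord ≤ 1.
h=h₀': d/dx-closure on L₀ ⇒ L.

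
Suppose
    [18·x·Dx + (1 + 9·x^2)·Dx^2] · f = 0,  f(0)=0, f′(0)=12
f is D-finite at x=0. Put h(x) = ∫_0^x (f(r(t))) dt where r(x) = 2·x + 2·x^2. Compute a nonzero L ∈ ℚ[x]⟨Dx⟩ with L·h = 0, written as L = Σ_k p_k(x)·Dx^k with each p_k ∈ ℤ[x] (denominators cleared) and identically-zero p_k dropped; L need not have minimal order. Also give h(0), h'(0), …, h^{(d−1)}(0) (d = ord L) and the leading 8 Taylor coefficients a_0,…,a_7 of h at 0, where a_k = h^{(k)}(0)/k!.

L = (-2 + 72·x + 288·x^2 + 432·x^3 + 216·x^4)·Dx^2 + (1 + 2·x + 36·x^2 + 144·x^3 + 180·x^4 + 72·x^5)·Dx^3  (order 3).
h: a_k = 0, 0, 12, 8, -72, -864/5, 4464/5, 30816/7, …
ICs: h(0) = 0, h′(0) = 0, h′′(0) = 24.

f: a_k = 0, 12, 0, -36, 0, 972/5, 0, -8748/7, …
Change of var in L_f (x↦r) gives L₀.
Integrate: L := L₀·Dx.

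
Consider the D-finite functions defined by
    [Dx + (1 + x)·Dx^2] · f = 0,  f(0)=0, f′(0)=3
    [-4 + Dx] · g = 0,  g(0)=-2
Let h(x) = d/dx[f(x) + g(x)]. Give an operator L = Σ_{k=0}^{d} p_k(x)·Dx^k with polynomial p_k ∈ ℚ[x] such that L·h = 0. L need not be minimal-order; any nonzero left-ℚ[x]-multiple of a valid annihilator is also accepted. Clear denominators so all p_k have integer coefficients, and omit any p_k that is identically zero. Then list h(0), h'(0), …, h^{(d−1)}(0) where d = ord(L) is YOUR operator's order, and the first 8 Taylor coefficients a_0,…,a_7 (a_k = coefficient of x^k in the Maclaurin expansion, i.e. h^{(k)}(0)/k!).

L = (-24 - 16·x) + (-14 - 32·x - 16·x^2)·Dx + (5 + 9·x + 4·x^2)·Dx^2  (order 2).
h: a_k = -5, -35, -61, -265/3, -247/3, -1069/15, -1913/45, -9137/315, …
ICs: h(0) = -5, h′(0) = -35.

f: a_k = 0, 3, -3/2, 1, -3/4, 3/5, -1/2, 3/7, …
g: a_k = -2, -8, -16, -64/3, -64/3, -256/15, -512/45, -2048/315, …
h₀=f+g: left-lcm gives L₀, ord ≤ 3.
h=h₀': d/dx-closure on L₀ ⇒ L.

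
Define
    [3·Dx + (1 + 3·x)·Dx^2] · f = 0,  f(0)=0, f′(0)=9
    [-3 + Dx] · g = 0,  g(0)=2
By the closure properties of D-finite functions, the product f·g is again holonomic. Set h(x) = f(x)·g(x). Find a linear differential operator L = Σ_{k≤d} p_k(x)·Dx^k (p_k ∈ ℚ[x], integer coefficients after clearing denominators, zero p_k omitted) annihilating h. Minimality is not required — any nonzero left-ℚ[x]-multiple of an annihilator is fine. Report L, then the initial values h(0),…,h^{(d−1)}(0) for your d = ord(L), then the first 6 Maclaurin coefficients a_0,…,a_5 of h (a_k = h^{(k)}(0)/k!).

L = 27·x + (-3 - 18·x)·Dx + (1 + 3·x)·Dx^2  (order 2).
h: a_k = 0, 18, 27, 54, 0, 2187/20, …
ICs: h(0) = 0, h′(0) = 18.

f: a_k = 0, 9, -27/2, 27, -243/4, 729/5, …
g: a_k = 2, 6, 9, 9, 27/4, 81/20, …
L₀ := L_f ⊗_s L_g (sym. prod.), ord ≤ 2.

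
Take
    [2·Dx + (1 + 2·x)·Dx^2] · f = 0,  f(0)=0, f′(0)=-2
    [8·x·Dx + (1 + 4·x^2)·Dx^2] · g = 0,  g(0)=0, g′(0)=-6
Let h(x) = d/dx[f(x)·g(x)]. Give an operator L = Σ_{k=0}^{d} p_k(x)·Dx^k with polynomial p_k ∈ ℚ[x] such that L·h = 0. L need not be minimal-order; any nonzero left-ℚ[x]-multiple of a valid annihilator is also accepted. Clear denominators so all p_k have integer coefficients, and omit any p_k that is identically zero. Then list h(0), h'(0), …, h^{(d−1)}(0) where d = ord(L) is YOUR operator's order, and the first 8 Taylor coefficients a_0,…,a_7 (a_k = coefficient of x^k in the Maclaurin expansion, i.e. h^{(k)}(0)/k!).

f: a_k = 0, -2, 2, -8/3, 4, -32/5, 32/3, -128/7, …
g: a_k = 0, -6, 0, 8, 0, -96/5, 0, 384/7, …
f·g: L₀ = L_f ⊗_s L_g, ord ≤ 2·2.
Derive L from L₀ (diff closure).
L = (192 + 704·x + 2560·x^2 + 9984·x^3 + 15360·x^4 + 13312·x^5 + 4096·x^7) + (72 + 992·x + 4928·x^2 + 15488·x^3 + 34816·x^4 + 47616·x^5 + 35840·x^6 + 6144·x^7 + 14336·x^8)·Dx + (24 + 256·x + 1536·x^2 + 4992·x^3 + 11520·x^4 + 19968·x^5 + 24576·x^6 + 18432·x^7 + 6144·x^8 + 8192·x^9)·Dx^2 + (5 + 36·x + 148·x^2 + 448·x^3 + 1056·x^4 + 1920·x^5 + 2688·x^6 + 3072·x^7 + 2304·x^8 + 1024·x^9 + 1024·x^10)·Dx^3  (order 3).
h: a_k = 0, 24, -36, 0, -40, 1664/5, -2464/5, 0, …
ICs: h(0) = 0, h′(0) = 24, h′′(0) = -72.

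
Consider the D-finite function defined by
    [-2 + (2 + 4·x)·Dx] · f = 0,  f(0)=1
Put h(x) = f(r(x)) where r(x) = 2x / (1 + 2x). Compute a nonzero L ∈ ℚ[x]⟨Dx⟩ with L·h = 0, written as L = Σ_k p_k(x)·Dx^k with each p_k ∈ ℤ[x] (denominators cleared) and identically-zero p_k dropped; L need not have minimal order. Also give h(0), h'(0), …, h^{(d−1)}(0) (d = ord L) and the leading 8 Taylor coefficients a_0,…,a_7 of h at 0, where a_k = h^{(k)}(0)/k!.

f: a_k = 1, 1, -1/2, 1/2, -5/8, 7/8, -21/16, 33/16, …
h₀=f(r): pull back L_f along r ⇒ L₀.
L = -2 + (1 + 8·x + 12·x^2)·Dx  (order 1).
h: a_k = 1, 2, -6, 20, -74, 300, -1308, 6024, …
ICs: h(0) = 1.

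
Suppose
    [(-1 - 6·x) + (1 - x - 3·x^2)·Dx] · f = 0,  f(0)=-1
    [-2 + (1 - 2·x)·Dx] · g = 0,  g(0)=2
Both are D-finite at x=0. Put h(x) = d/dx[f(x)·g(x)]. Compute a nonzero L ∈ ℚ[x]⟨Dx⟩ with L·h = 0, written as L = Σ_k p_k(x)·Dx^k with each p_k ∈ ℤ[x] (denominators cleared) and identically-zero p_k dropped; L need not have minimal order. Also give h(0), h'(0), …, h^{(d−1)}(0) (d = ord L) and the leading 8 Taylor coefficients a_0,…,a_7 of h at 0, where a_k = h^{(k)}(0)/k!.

L = (20 - 18·x - 102·x^2 - 96·x^3 + 432·x^4) + (-3 + 7·x + 27·x^2 - 70·x^3 - 30·x^4 + 108·x^5)·Dx  (order 1).
h: a_k = -6, -40, -162, -584, -1860, -5628, -16170, -45088, …
ICs: h(0) = -6.

f: a_k = -1, -1, -4, -7, -19, -40, -97, -217, …
g: a_k = 2, 4, 8, 16, 32, 64, 128, 256, …
Product ⇒ symmetric product L₀, ord ≤ 1.
h=h₀': d/dx-closure on L₀ ⇒ L.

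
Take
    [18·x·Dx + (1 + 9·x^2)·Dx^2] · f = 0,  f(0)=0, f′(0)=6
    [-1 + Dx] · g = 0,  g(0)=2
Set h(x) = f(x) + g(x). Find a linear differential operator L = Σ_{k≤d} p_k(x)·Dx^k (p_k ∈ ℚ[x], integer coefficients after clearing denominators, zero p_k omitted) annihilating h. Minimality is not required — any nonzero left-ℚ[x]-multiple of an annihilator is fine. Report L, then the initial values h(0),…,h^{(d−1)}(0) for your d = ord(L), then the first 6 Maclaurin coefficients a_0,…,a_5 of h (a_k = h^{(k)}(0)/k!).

f: a_k = 0, 6, 0, -18, 0, 486/5, …
g: a_k = 2, 2, 1, 1/3, 1/12, 1/60, …
h₀=f+g: left-lcm gives L₀, ord ≤ 3.
L = (18 - 18·x - 486·x^2 - 162·x^3)·Dx + (-19 + 468·x^2 - 81·x^4)·Dx^2 + (1 + 18·x + 18·x^2 + 162·x^3 + 81·x^4)·Dx^3  (order 3).
h: a_k = 2, 8, 1, -53/3, 1/12, 5833/60, …
ICs: h(0) = 2, h′(0) = 8, h′′(0) = 2.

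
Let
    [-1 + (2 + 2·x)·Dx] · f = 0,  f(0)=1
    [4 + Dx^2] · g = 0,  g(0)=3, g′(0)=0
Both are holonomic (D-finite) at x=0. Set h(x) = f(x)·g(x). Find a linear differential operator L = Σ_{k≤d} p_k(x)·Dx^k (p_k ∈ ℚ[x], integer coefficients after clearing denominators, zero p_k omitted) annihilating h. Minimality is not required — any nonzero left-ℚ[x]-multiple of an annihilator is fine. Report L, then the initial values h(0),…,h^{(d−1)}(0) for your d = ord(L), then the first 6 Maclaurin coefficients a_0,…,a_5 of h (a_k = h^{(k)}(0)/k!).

L = (19 + 32·x + 16·x^2) + (-4 - 4·x)·Dx + (4 + 8·x + 4·x^2)·Dx^2  (order 2).
h: a_k = 3, 3/2, -51/8, -45/16, 337/128, 181/256, …
ICs: h(0) = 3, h′(0) = 3/2.

f: a_k = 1, 1/2, -1/8, 1/16, -5/128, 7/256, …
g: a_k = 3, 0, -6, 0, 2, 0, …
Product ⇒ symmetric product L₀, ord ≤ 2.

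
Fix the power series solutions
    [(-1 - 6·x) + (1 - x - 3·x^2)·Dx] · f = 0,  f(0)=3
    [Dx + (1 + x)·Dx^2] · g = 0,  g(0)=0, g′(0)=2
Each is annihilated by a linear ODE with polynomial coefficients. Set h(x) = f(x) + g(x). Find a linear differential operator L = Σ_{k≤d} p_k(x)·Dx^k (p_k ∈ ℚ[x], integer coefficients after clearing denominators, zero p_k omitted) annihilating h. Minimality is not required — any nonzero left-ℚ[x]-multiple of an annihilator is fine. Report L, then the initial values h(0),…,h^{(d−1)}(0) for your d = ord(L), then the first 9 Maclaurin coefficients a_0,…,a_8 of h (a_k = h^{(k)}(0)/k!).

f: a_k = 3, 3, 12, 21, 57, 120, 291, 651, 1524, …
g: a_k = 0, 2, -1, 2/3, -1/2, 2/5, -1/3, 2/7, -1/4, …
Weyl lclm of L_f,L_g ⇒ L₀ (ord ≤ 3).
L = (58 + 350·x + 636·x^2 + 756·x^3 + 324·x^4)·Dx + (40 + 364·x + 976·x^2 + 1632·x^3 + 1530·x^4 + 540·x^5)·Dx^2 + (-9 - 31·x - 27·x^2 + 115·x^3 + 345·x^4 + 333·x^5 + 108·x^6)·Dx^3  (order 3).
h: a_k = 3, 5, 11, 65/3, 113/2, 602/5, 872/3, 4559/7, 6095/4, …
ICs: h(0) = 3, h′(0) = 5, h′′(0) = 22.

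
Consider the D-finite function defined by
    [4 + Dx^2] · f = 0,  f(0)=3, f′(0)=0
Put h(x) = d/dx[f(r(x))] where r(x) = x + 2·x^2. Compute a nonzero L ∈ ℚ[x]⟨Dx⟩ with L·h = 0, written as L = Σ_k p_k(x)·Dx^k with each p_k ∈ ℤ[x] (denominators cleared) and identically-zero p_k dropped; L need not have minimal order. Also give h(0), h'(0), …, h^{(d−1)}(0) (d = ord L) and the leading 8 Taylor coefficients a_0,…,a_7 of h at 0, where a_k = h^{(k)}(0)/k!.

L = (52 + 64·x + 384·x^2 + 1024·x^3 + 1024·x^4) + (-12 - 48·x)·Dx + (1 + 8·x + 16·x^2)·Dx^2  (order 2).
h: a_k = 0, -12, -72, -88, 80, 1432/5, 2128/5, 13456/105, …
ICs: h(0) = 0, h′(0) = -12.

f: a_k = 3, 0, -6, 0, 2, 0, -4/15, 0, …
f∘r: x↦r, Dx↦Dx/r' in L_f ⇒ L₀.
Derive L from L₀ (diff closure).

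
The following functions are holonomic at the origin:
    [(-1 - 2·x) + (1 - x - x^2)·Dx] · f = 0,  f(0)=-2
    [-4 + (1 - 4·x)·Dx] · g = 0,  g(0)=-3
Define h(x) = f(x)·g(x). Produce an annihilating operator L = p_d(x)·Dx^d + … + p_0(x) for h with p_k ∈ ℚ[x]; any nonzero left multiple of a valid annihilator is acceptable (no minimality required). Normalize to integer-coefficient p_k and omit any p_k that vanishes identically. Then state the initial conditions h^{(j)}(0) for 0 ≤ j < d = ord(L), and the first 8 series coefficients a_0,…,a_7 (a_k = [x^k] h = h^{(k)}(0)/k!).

f: a_k = -2, -2, -4, -6, -10, -16, -26, -42, …
g: a_k = -3, -12, -48, -192, -768, -3072, -12288, -49152, …
Product ⇒ symmetric product L₀, ord ≤ 1.
L = (-5 + 6·x + 12·x^2) + (1 - 5·x + 3·x^2 + 4·x^3)·Dx  (order 1).
h: a_k = 6, 30, 132, 546, 2214, 8904, 35694, 142902, …
ICs: h(0) = 6.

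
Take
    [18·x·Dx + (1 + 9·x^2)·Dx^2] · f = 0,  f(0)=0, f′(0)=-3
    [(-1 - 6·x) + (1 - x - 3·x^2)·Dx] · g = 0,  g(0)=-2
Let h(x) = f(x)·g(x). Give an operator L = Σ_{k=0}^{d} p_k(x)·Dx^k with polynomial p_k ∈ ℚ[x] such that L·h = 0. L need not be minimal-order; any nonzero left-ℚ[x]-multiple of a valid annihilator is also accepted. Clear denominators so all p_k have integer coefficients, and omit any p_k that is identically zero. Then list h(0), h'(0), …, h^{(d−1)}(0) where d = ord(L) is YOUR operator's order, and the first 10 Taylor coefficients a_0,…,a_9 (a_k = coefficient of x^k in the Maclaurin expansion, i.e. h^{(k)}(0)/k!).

f: a_k = 0, -3, 0, 9, 0, -243/5, 0, 2187/7, 0, -2187, …
g: a_k = -2, -2, -8, -14, -38, -80, -194, -434, -1016, -2318, …
f·g: L₀ = L_f ⊗_s L_g, ord ≤ 2·1.
L = (6 + 18·x + 162·x^2) + (2 - 6·x + 36·x^2 + 162·x^3)·Dx + (-1 + x - 6·x^2 + 9·x^3 + 27·x^4)·Dx^2  (order 2).
h: a_k = 0, 6, 6, 6, 24, 696/5, 1056/5, 138/35, 22314/35, 175818/35, …
ICs: h(0) = 0, h′(0) = 6.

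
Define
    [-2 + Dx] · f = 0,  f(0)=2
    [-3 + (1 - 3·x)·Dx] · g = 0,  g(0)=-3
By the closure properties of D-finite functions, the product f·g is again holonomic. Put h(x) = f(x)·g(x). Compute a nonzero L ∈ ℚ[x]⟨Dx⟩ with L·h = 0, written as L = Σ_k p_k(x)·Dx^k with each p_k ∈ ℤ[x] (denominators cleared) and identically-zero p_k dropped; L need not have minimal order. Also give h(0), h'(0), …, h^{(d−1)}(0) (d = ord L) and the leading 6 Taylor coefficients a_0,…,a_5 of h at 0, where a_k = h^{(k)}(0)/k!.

f: a_k = 2, 4, 4, 8/3, 4/3, 8/15, …
g: a_k = -3, -9, -27, -81, -243, -729, …
h₀=f·g: eliminate ⇒ L₀, order ≤ 1·1.
L = (5 - 6·x) + (-1 + 3·x)·Dx  (order 1).
h: a_k = -6, -30, -102, -314, -946, -14198/5, …
ICs: h(0) = -6.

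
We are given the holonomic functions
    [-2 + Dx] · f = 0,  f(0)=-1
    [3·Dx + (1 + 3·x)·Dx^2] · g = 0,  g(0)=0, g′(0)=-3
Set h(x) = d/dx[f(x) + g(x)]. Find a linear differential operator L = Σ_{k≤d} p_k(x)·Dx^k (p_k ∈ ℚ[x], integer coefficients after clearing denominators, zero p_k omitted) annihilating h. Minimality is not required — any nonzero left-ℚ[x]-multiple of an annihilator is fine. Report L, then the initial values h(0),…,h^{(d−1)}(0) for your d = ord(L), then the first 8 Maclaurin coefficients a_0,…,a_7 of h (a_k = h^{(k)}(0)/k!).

L = (-48 - 36·x) + (14 - 24·x - 36·x^2)·Dx + (5 + 21·x + 18·x^2)·Dx^2  (order 2).
h: a_k = -5, 5, -31, 235/3, -733/3, 10927/15, -98423/45, 2066699/315, …
ICs: h(0) = -5, h′(0) = 5.

f: a_k = -1, -2, -2, -4/3, -2/3, -4/15, -4/45, -8/315, …
g: a_k = 0, -3, 9/2, -9, 81/4, -243/5, 243/2, -2187/7, …
f+g: L₀ = lclm(L_f,L_g), ord ≤ 1+2.
h₀' ⇒ L via d/dx closure of L₀.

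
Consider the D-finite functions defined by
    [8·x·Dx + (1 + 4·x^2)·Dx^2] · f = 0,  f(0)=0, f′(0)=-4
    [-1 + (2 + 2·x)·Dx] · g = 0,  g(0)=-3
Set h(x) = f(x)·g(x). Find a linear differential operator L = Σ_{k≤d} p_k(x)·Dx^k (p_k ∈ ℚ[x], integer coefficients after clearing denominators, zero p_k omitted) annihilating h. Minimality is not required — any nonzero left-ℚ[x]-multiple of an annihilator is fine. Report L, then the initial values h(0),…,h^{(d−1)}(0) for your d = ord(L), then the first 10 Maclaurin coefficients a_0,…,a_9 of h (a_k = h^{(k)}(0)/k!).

L = (3 - 16·x - 4·x^2) + (-4 + 28·x + 48·x^2 + 16·x^3)·Dx + (4 + 8·x + 20·x^2 + 32·x^3 + 16·x^4)·Dx^2  (order 2).
h: a_k = 0, 12, 6, -35/2, -29/4, 6389/160, 5929/320, -1022653/8960, -944407/17920, 60850925/172032, …
ICs: h(0) = 0, h′(0) = 12.

f: a_k = 0, -4, 0, 16/3, 0, -64/5, 0, 256/7, 0, -1024/9, …
g: a_k = -3, -3/2, 3/8, -3/16, 15/128, -21/256, 63/1024, -99/2048, 1287/32768, -2145/65536, …
Sym-product of L_f,L_g gives L₀ (≤ ord 2).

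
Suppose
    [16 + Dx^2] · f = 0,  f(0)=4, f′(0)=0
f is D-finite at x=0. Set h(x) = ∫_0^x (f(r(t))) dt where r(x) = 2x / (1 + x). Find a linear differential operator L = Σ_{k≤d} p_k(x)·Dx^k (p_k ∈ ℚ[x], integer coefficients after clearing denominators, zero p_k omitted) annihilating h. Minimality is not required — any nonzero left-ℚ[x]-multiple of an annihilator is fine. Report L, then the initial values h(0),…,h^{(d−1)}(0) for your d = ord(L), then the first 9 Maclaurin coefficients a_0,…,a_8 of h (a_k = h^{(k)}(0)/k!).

f: a_k = 4, 0, -32, 0, 128/3, 0, -1024/45, 0, 2048/315, …
Change of var in L_f (x↦r) gives L₀.
Integrate: L := L₀·Dx.
L = 64·Dx + (2 + 6·x + 6·x^2 + 2·x^3)·Dx^2 + (1 + 4·x + 6·x^2 + 4·x^3 + x^4)·Dx^3  (order 3).
h: a_k = 0, 4, 0, -128/3, 64, 896/15, -3328/9, 212864/315, -2592/5, …
ICs: h(0) = 0, h′(0) = 4, h′′(0) = 0.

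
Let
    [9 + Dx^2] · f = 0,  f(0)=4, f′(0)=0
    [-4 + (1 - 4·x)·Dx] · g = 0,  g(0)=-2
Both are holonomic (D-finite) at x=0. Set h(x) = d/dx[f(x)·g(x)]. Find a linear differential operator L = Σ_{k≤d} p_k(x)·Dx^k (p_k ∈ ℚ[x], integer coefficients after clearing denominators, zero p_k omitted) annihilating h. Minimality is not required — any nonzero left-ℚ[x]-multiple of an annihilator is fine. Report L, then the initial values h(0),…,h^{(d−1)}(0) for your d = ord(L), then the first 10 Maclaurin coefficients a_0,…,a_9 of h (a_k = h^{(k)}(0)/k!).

f: a_k = 4, 0, -18, 0, 27/2, 0, -81/20, 0, 729/1120, 0, …
g: a_k = -2, -8, -32, -128, -512, -2048, -8192, -32768, -131072, -524288, …
Sym-product of L_f,L_g gives L₀ (≤ ord 2).
h=h₀': d/dx-closure on L₀ ⇒ L.
L = (-23 - 72·x + 144·x^2) + (-8 + 32·x)·Dx + (1 - 8·x + 16·x^2)·Dx^2  (order 2).
h: a_k = -32, -184, -1104, -5996, -29980, -719277/5, -3356626/5, -214824793/70, -1933423137/140, -34371966151/560, …
ICs: h(0) = -32, h′(0) = -184.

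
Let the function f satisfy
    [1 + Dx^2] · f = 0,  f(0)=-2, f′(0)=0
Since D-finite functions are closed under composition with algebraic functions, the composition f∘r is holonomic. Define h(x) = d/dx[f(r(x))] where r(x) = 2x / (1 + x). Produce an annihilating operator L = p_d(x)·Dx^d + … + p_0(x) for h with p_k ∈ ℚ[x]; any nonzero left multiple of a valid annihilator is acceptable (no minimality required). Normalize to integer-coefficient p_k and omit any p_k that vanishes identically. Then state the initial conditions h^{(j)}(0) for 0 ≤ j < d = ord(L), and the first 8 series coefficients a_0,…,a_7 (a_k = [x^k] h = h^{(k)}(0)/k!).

L = (10 + 12·x + 6·x^2) + (6 + 18·x + 18·x^2 + 6·x^3)·Dx + (1 + 4·x + 6·x^2 + 4·x^3 + x^4)·Dx^2  (order 2).
h: a_k = 0, 8, -24, 128/3, -160/3, 616/15, 56/5, -37664/315, …
ICs: h(0) = 0, h′(0) = 8.

f: a_k = -2, 0, 1, 0, -1/12, 0, 1/360, 0, …
h₀=f(r): pull back L_f along r ⇒ L₀.
Derive L from L₀ (diff closure).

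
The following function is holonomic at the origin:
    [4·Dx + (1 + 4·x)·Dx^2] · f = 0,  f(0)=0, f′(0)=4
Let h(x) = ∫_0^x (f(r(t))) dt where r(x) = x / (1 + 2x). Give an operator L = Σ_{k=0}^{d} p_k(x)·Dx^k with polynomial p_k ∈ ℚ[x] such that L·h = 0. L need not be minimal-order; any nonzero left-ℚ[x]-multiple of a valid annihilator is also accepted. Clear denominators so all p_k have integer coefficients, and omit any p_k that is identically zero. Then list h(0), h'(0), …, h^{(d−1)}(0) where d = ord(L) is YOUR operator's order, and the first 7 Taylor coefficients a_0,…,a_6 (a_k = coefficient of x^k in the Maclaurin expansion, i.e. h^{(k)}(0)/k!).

f: a_k = 0, 4, -8, 64/3, -64, 1024/5, -2048/3, …
h₀=f(r): pull back L_f along r ⇒ L₀.
h=∫h₀ ⇒ L = L₀·Dx.
L = (8 + 24·x)·Dx^2 + (1 + 8·x + 12·x^2)·Dx^3  (order 3).
h: a_k = 0, 0, 2, -16/3, 52/3, -64, 3872/15, …
ICs: h(0) = 0, h′(0) = 0, h′′(0) = 4.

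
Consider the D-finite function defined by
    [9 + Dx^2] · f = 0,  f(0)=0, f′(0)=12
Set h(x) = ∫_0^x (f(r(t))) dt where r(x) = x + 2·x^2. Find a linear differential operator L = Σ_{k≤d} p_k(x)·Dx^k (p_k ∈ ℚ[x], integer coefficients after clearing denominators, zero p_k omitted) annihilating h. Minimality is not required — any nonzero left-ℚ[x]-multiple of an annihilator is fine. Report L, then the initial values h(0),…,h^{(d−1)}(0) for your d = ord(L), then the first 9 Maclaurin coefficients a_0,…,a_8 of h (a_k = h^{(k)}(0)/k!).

L = (9 + 108·x + 432·x^2 + 576·x^3)·Dx - 4·Dx^2 + (1 + 4·x)·Dx^3  (order 3).
h: a_k = 0, 0, 6, 8, -9/2, -108/5, -693/20, -9, 45117/1120, …
ICs: h(0) = 0, h′(0) = 0, h′′(0) = 12.

f: a_k = 0, 12, 0, -18, 0, 81/10, 0, -243/140, 0, …
Change of var in L_f (x↦r) gives L₀.
h=∫h₀ ⇒ L = L₀·Dx.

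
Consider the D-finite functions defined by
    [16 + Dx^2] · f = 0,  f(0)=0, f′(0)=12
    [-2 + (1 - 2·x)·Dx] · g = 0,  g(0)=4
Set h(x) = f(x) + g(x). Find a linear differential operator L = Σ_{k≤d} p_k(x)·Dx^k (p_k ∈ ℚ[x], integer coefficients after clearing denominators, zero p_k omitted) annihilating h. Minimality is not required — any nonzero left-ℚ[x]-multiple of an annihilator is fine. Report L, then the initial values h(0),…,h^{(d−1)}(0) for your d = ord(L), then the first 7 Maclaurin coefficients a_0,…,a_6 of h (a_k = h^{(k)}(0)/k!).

f: a_k = 0, 12, 0, -32, 0, 128/5, 0, …
g: a_k = 4, 8, 16, 32, 64, 128, 256, …
f+g: L₀ = lclm(L_f,L_g), ord ≤ 2+1.
L = (-160 + 256·x - 256·x^2) + (48 - 224·x + 384·x^2 - 256·x^3)·Dx + (-10 + 16·x - 16·x^2)·Dx^2 + (3 - 14·x + 24·x^2 - 16·x^3)·Dx^3  (order 3).
h: a_k = 4, 20, 16, 0, 64, 768/5, 256, …
ICs: h(0) = 4, h′(0) = 20, h′′(0) = 32.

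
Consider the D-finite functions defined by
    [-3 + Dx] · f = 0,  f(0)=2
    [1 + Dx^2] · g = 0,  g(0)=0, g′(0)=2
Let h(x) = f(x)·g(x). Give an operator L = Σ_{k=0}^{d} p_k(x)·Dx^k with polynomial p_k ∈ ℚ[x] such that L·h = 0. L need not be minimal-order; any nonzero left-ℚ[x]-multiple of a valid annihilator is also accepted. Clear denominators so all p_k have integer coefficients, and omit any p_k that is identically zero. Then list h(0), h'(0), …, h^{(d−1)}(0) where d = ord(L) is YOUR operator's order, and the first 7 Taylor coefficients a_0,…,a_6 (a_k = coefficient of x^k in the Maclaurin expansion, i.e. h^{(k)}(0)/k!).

L = 10 - 6·Dx + Dx^2  (order 2).
h: a_k = 0, 4, 12, 52/3, 16, 158/15, 26/5, …
ICs: h(0) = 0, h′(0) = 4.

f: a_k = 2, 6, 9, 9, 27/4, 81/20, 81/40, …
g: a_k = 0, 2, 0, -1/3, 0, 1/60, 0, …
h₀=f·g: eliminate ⇒ L₀, order ≤ 1·2.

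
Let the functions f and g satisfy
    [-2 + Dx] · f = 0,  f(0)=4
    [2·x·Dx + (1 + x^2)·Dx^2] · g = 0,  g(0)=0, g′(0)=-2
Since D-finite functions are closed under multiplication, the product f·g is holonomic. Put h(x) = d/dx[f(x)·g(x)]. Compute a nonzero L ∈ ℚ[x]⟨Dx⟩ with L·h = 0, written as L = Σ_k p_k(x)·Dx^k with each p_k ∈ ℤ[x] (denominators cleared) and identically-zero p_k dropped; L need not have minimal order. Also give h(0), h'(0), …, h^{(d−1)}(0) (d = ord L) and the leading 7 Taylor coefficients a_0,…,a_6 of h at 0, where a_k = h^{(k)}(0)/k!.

L = (2 - 8·x + 14·x^2 - 8·x^3 + 4·x^4) + (-3 + 6·x - 11·x^2 + 6·x^3 - 4·x^4)·Dx + (1 - x + 2·x^2 - x^3 + x^4)·Dx^2  (order 2).
h: a_k = -8, -32, -40, -64/3, -8, -32/3, -104/15, …
ICs: h(0) = -8, h′(0) = -32.

f: a_k = 4, 8, 8, 16/3, 8/3, 16/15, 16/45, …
g: a_k = 0, -2, 0, 2/3, 0, -2/5, 0, …
h₀=f·g: eliminate ⇒ L₀, order ≤ 1·2.
Differentiate: ansatz ord ≤ ord L₀ ⇒ L.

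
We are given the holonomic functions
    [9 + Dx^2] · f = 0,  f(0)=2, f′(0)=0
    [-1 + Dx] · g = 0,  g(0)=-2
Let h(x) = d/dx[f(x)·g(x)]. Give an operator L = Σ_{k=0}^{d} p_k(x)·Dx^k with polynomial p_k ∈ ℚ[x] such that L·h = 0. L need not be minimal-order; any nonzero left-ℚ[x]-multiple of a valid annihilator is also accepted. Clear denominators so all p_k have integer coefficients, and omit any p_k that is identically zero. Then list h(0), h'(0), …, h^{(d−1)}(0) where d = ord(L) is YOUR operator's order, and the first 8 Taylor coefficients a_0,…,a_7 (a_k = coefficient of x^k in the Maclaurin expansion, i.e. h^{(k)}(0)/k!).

f: a_k = 2, 0, -9, 0, 27/4, 0, -81/40, 0, …
g: a_k = -2, -2, -1, -1/3, -1/12, -1/60, -1/360, -1/2520, …
Product ⇒ symmetric product L₀, ord ≤ 2.
Derive L from L₀ (diff closure).
L = 10 - 2·Dx + Dx^2  (order 2).
h: a_k = -4, 32, 52, -56/3, -158/3, -176/15, 614/45, 2108/315, …
ICs: h(0) = -4, h′(0) = 32.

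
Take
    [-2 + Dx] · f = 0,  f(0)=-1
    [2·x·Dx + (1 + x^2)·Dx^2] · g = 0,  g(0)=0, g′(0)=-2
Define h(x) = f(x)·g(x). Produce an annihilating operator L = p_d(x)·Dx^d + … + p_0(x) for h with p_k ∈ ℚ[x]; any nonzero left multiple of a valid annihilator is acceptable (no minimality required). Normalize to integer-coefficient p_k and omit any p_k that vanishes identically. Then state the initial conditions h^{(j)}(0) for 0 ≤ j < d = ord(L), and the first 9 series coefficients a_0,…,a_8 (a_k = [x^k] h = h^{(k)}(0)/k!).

f: a_k = -1, -2, -2, -4/3, -2/3, -4/15, -4/45, -8/315, -2/315, …
g: a_k = 0, -2, 0, 2/3, 0, -2/5, 0, 2/7, 0, …
Product ⇒ symmetric product L₀, ord ≤ 2.
L = (4 - 4·x + 4·x^2) + (-4 + 2·x - 4·x^2)·Dx + (1 + x^2)·Dx^2  (order 2).
h: a_k = 0, 2, 4, 10/3, 4/3, 2/5, 4/9, 26/105, -52/315, …
ICs: h(0) = 0, h′(0) = 2.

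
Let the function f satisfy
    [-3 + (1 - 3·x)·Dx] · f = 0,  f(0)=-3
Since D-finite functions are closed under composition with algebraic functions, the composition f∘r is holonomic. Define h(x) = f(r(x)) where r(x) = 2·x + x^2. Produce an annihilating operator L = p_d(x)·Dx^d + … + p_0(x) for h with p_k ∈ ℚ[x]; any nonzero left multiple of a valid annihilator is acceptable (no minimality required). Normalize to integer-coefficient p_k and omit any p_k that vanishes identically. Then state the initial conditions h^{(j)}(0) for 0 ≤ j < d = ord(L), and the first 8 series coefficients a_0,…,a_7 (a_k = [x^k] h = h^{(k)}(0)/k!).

f: a_k = -3, -9, -27, -81, -243, -729, -2187, -6561, …
h₀=f(r): pull back L_f along r ⇒ L₀.
L = (6 + 6·x) + (-1 + 6·x + 3·x^2)·Dx  (order 1).
h: a_k = -3, -18, -117, -756, -4887, -31590, -204201, -1319976, …
ICs: h(0) = -3.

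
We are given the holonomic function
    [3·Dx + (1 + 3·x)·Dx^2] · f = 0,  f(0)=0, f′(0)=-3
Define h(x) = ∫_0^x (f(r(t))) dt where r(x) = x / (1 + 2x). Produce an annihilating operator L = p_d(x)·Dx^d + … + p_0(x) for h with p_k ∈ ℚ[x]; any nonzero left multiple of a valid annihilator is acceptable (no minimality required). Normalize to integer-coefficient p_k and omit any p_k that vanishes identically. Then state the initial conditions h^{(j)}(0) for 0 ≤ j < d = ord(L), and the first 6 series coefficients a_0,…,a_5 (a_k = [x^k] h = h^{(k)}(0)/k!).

L = (7 + 20·x)·Dx^2 + (1 + 7·x + 10·x^2)·Dx^3  (order 3).
h: a_k = 0, 0, -3/2, 7/2, -39/4, 609/20, …
ICs: h(0) = 0, h′(0) = 0, h′′(0) = -3.

f: a_k = 0, -3, 9/2, -9, 81/4, -243/5, …
Change of var in L_f (x↦r) gives L₀.
∫: right-multiply L₀ by Dx.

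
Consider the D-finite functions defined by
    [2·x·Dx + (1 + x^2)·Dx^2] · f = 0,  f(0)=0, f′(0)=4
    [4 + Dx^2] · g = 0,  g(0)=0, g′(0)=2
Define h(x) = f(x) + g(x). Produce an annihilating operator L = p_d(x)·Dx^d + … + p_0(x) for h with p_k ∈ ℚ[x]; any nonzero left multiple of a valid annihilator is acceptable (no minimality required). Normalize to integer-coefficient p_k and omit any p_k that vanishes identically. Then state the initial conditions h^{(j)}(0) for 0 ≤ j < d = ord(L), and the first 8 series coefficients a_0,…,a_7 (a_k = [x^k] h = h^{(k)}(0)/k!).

L = (-32·x + 80·x^3 + 16·x^5)·Dx + (4 + 32·x^2 + 36·x^4 + 8·x^6)·Dx^2 + (-8·x + 20·x^3 + 4·x^5)·Dx^3 + (1 + 8·x^2 + 9·x^4 + 2·x^6)·Dx^4  (order 4).
h: a_k = 0, 6, 0, -8/3, 0, 16/15, 0, -188/315, …
ICs: h(0) = 0, h′(0) = 6, h′′(0) = 0, h′′′(0) = -16.

f: a_k = 0, 4, 0, -4/3, 0, 4/5, 0, -4/7, …
g: a_k = 0, 2, 0, -4/3, 0, 4/15, 0, -8/315, …
f+g: L₀ = lclm(L_f,L_g), ord ≤ 2+2.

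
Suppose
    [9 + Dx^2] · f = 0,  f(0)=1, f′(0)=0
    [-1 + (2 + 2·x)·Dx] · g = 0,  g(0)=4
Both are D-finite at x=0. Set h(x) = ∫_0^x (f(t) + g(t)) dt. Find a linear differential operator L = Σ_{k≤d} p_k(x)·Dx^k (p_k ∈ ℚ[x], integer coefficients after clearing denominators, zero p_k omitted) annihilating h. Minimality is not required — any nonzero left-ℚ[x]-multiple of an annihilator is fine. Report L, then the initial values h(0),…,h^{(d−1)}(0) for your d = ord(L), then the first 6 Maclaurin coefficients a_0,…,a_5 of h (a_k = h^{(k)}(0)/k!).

f: a_k = 1, 0, -9/2, 0, 27/8, 0, …
g: a_k = 4, 2, -1/2, 1/4, -5/32, 7/64, …
L₀ := lclm(L_f,L_g); ord L₀ ≤ 2+1.
h=∫h₀ ⇒ L = L₀·Dx.
L = (-351 - 648·x - 324·x^2)·Dx + (630 + 1926·x + 1944·x^2 + 648·x^3)·Dx^2 + (-39 - 72·x - 36·x^2)·Dx^3 + (70 + 214·x + 216·x^2 + 72·x^3)·Dx^4  (order 4).
h: a_k = 0, 5, 1, -5/3, 1/16, 103/160, …
ICs: h(0) = 0, h′(0) = 5, h′′(0) = 2, h′′′(0) = -10.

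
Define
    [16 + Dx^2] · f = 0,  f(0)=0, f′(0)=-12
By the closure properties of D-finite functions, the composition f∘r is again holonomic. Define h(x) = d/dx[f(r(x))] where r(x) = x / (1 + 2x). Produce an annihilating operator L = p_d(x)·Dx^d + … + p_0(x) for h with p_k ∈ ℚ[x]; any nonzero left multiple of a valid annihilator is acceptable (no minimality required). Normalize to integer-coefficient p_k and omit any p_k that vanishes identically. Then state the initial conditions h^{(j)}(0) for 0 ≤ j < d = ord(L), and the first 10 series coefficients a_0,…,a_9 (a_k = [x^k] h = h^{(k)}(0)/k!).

L = (40 + 96·x + 96·x^2) + (12 + 72·x + 144·x^2 + 96·x^3)·Dx + (1 + 8·x + 24·x^2 + 32·x^3 + 16·x^4)·Dx^2  (order 2).
h: a_k = -12, 48, -48, -384, 2752, -11520, 565504/15, -1552384/15, 25222144/105, -9367552/21, …
ICs: h(0) = -12, h′(0) = 48.

f: a_k = 0, -12, 0, 32, 0, -128/5, 0, 1024/105, 0, -2048/945, …
h₀=f(r): pull back L_f along r ⇒ L₀.
h=h₀': d/dx-closure on L₀ ⇒ L.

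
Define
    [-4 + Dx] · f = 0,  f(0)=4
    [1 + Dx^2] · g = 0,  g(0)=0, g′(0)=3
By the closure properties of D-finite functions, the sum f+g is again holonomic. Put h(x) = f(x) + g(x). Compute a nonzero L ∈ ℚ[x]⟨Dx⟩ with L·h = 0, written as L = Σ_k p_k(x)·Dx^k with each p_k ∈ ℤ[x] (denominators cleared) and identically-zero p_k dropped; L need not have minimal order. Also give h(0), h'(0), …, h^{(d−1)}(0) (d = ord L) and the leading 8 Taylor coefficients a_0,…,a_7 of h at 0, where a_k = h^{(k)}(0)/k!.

L = -4 + Dx - 4·Dx^2 + Dx^3  (order 3).
h: a_k = 4, 19, 32, 253/6, 128/3, 4099/120, 1024/45, 65533/5040, …
ICs: h(0) = 4, h′(0) = 19, h′′(0) = 64.

f: a_k = 4, 16, 32, 128/3, 128/3, 512/15, 1024/45, 4096/315, …
g: a_k = 0, 3, 0, -1/2, 0, 1/40, 0, -1/1680, …
Weyl lclm of L_f,L_g ⇒ L₀ (ord ≤ 3).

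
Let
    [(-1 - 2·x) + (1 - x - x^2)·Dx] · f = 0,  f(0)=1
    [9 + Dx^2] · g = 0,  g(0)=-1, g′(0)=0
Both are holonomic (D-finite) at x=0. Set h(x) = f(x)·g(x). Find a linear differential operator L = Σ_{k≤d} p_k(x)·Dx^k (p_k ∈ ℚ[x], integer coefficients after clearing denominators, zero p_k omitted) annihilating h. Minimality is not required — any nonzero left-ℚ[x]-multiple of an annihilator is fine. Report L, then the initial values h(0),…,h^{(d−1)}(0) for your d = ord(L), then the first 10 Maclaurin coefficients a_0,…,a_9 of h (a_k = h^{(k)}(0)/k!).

f: a_k = 1, 1, 2, 3, 5, 8, 13, 21, 34, 55, …
g: a_k = -1, 0, 9/2, 0, -27/8, 0, 81/80, 0, -729/4480, 0, …
Product ⇒ symmetric product L₀, ord ≤ 2.
L = (-7 + 9·x + 9·x^2) + (2 + 4·x)·Dx + (-1 + x + x^2)·Dx^2  (order 2).
h: a_k = -1, -1, 5/2, 3/2, 5/8, 17/8, 301/80, 471/80, 42503/4480, 68879/4480, …
ICs: h(0) = -1, h′(0) = -1.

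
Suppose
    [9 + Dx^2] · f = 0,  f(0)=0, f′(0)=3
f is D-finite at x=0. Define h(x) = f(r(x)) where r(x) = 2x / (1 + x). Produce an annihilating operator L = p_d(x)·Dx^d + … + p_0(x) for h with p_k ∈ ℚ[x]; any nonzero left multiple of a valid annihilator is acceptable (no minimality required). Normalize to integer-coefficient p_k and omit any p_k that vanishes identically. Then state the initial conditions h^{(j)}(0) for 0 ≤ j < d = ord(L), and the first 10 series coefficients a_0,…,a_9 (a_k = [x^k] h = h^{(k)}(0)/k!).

f: a_k = 0, 3, 0, -9/2, 0, 81/40, 0, -243/560, 0, 243/4480, …
h₀=f(r): pull back L_f along r ⇒ L₀.
L = 36 + (2 + 6·x + 6·x^2 + 2·x^3)·Dx + (1 + 4·x + 6·x^2 + 4·x^3 + x^4)·Dx^2  (order 2).
h: a_k = 0, 6, -6, -30, 102, -726/5, 30, 13386/35, -5646/5, 14046/7, …
ICs: h(0) = 0, h′(0) = 6.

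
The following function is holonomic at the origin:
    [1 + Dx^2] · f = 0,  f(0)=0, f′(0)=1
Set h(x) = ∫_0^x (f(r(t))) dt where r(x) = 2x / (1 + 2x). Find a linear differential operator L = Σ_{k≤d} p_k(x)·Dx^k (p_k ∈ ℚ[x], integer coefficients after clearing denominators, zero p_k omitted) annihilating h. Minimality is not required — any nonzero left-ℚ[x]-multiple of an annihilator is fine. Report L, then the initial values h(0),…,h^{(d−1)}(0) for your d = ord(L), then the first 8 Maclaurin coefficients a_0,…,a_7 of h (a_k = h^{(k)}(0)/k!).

f: a_k = 0, 1, 0, -1/6, 0, 1/120, 0, -1/5040, …
h₀=f(r): pull back L_f along r ⇒ L₀.
Integrate: L := L₀·Dx.
L = 4·Dx + (4 + 24·x + 48·x^2 + 32·x^3)·Dx^2 + (1 + 8·x + 24·x^2 + 32·x^3 + 16·x^4)·Dx^3  (order 3).
h: a_k = 0, 0, 1, -4/3, 5/3, -8/5, 2/45, 40/7, …
ICs: h(0) = 0, h′(0) = 0, h′′(0) = 2.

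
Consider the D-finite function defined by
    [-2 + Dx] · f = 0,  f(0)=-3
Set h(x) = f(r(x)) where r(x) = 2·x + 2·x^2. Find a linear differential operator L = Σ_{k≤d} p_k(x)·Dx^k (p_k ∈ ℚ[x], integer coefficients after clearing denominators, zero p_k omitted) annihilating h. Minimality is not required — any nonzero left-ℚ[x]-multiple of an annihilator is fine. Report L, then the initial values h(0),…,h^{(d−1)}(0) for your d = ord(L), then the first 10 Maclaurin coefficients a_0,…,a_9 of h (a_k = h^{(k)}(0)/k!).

L = (-4 - 8·x) + Dx  (order 1).
h: a_k = -3, -12, -36, -80, -152, -1248/5, -5536/15, -52096/105, -4320/7, -675968/945, …
ICs: h(0) = -3.

f: a_k = -3, -6, -6, -4, -2, -4/5, -4/15, -8/105, -2/105, -4/945, …
L₀ from L_f via x↦r, Dx↦r'^{-1}Dx.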